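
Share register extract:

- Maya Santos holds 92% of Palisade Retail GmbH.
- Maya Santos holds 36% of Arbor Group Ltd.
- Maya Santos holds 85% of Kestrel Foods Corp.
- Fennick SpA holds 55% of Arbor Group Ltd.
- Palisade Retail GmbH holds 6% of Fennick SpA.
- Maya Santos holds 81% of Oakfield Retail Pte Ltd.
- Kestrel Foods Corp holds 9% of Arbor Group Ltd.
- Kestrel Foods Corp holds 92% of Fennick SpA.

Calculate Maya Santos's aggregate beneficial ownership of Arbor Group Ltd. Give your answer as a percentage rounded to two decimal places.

Maya reaches Arbor along 4 paths.
Direct stake: 36% = 36%.
Via Kestrel: 85% × 9% = 7.65%.
Via Kestrel → Fennick: 85% × 92% × 55% = 43.01%.
Via Palisade → Fennick: 92% × 6% × 55% = 3.036%.
Total: 36% + 7.65% + 43.01% + 3.036% = 89.696%.
Rounded: 89.70%.

89.70%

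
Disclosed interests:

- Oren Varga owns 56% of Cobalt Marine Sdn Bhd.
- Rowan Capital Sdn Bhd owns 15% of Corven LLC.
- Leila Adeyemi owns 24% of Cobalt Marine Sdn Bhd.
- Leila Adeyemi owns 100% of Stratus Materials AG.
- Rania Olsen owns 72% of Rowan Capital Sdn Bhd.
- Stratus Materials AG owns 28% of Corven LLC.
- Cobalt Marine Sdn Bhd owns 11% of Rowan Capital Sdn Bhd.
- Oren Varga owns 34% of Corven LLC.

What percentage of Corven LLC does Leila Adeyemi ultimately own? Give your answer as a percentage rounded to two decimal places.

28.40%

Leila reaches Corven along 2 paths.
Via Cobalt → Rowan: 24% × 11% × 15% = 0.396%.
Via Stratus: 100% × 28% = 28%.
Total: 0.396% + 28% = 28.396%.
Rounded: 28.40%.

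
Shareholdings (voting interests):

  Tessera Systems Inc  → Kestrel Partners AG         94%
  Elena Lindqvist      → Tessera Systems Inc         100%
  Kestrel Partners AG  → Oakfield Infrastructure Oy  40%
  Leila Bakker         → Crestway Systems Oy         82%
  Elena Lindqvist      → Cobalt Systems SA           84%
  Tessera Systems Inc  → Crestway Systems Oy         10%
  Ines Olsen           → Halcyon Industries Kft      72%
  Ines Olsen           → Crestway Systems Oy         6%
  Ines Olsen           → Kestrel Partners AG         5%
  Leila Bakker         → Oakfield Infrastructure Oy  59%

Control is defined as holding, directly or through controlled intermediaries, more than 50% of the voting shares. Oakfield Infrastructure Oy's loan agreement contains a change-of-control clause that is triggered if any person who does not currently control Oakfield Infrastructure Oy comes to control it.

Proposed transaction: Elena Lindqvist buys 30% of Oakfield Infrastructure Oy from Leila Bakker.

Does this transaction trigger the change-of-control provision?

The purchase adds only to Elena's holdings (Leila's stake shrinks), so Elena is the only person who could newly come to control Oakfield.
Elena holds 100% of Tessera, so Elena controls Tessera.
Tessera holds 94% of Kestrel, so Elena controls Kestrel.
Elena holds 84% of Cobalt, so Elena controls Cobalt.
In Oakfield, Elena's side holds only 40%, not > 50%.
So before the transaction, Elena does not control Oakfield.
After the purchase, Elena holds 30% of Oakfield directly, and Leila's stake falls to 29%.
Kestrel and Elena together hold 40% + 30% = 70% of Oakfield, so Elena controls Oakfield.
Elena did not control Oakfield before and does after, so the clause is triggered.

Yes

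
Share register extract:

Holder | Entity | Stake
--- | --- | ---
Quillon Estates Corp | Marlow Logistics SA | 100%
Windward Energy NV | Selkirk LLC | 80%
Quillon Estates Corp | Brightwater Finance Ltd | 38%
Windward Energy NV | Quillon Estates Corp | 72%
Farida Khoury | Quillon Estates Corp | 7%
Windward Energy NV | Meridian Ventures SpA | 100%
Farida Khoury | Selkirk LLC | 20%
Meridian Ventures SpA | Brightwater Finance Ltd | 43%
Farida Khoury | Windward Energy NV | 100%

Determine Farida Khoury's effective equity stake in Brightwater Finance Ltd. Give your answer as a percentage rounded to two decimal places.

Farida reaches Brightwater along 3 paths.
Via Windward → Meridian: 100% × 100% × 43% = 43%.
Via Quillon: 7% × 38% = 2.66%.
Via Windward → Quillon: 100% × 72% × 38% = 27.36%.
Total: 43% + 2.66% + 27.36% = 73.02%.

73.02%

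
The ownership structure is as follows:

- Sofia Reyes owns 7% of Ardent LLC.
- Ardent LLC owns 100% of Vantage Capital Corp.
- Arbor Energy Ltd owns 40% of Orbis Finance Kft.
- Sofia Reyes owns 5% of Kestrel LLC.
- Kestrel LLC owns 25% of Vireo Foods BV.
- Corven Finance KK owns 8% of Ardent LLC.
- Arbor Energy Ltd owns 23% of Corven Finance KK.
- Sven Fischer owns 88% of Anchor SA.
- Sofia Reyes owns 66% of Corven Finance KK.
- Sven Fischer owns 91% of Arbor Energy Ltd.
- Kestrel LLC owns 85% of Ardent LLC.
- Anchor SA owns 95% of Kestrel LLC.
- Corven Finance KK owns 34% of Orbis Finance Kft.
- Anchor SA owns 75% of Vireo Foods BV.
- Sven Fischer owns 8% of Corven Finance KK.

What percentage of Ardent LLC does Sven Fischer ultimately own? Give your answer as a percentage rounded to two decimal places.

73.37%

Sven reaches Ardent along 3 paths.
Via Anchor → Kestrel: 88% × 95% × 85% = 71.06%.
Via Corven: 8% × 8% = 0.64%.
Via Arbor → Corven: 91% × 23% × 8% = 1.6744%.
Total: 71.06% + 0.64% + 1.6744% = 73.3744%.
Rounded: 73.37%.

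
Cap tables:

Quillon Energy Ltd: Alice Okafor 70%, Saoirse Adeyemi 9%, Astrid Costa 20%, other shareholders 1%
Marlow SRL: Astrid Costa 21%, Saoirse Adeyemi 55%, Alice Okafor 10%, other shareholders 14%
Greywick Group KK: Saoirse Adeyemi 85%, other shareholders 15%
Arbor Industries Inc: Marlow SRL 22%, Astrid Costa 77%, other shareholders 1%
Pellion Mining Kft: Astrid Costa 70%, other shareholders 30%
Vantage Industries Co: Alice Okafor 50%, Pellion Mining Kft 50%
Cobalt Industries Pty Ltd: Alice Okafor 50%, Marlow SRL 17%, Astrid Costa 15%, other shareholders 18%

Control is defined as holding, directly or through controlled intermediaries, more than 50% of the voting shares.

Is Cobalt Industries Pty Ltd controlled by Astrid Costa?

No

Astrid holds 77% of Arbor, so Astrid controls Arbor.
Astrid holds 70% of Pellion, so Astrid controls Pellion.
In Cobalt, Astrid's side holds only 15%, not > 50%.
So Astrid does not control Cobalt.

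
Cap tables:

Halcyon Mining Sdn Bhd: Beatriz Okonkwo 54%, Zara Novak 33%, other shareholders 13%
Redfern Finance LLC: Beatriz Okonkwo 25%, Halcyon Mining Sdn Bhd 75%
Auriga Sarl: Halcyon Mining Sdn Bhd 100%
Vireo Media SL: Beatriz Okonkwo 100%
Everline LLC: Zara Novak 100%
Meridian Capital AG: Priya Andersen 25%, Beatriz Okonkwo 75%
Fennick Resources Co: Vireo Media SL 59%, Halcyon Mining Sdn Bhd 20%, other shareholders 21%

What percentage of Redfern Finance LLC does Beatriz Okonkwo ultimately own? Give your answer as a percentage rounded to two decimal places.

Beatriz reaches Redfern along 2 paths.
Direct stake: 25% = 25%.
Via Halcyon: 54% × 75% = 40.5%.
Total: 25% + 40.5% = 65.5%.
Rounded: 65.50%.

65.50%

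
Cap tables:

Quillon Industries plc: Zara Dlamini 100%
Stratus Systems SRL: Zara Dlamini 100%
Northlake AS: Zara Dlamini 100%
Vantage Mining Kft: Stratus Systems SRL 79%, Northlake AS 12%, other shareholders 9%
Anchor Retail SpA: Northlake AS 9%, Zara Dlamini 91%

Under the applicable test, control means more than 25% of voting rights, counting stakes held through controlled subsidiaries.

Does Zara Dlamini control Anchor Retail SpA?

Yes

Zara holds 100% of Northlake, so Zara controls Northlake.
Northlake and Zara together hold 9% + 91% = 100% of Anchor, so Zara controls Anchor.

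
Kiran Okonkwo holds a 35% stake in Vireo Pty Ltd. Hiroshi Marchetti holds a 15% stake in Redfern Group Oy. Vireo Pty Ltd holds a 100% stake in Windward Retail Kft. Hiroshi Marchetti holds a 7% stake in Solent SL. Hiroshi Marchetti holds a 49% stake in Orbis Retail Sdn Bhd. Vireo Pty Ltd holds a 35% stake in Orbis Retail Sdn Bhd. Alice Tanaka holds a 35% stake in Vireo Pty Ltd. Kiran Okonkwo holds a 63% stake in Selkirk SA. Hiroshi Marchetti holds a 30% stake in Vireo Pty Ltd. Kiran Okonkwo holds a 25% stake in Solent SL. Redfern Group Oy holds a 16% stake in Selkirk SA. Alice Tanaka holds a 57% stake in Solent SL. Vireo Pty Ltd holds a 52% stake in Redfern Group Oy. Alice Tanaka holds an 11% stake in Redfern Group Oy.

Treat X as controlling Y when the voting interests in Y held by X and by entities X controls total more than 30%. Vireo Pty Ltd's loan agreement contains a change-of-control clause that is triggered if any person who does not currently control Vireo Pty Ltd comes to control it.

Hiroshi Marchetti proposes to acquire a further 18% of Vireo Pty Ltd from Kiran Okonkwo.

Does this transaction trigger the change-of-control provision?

Yes

The purchase adds only to Hiroshi's holdings (Kiran's stake shrinks), so Hiroshi is the only person who could newly come to control Vireo.
Hiroshi holds 49% of Orbis, so Hiroshi controls Orbis.
In Vireo, Hiroshi's side holds only 30%, not > 30%.
So before the transaction, Hiroshi does not control Vireo.
After the purchase, Hiroshi's direct stake in Vireo rises to 30% + 18% = 48%, and Kiran's stake falls to 17%.
Hiroshi holds 48% of Vireo, so Hiroshi controls Vireo.
Hiroshi did not control Vireo before and does after, so the clause is triggered.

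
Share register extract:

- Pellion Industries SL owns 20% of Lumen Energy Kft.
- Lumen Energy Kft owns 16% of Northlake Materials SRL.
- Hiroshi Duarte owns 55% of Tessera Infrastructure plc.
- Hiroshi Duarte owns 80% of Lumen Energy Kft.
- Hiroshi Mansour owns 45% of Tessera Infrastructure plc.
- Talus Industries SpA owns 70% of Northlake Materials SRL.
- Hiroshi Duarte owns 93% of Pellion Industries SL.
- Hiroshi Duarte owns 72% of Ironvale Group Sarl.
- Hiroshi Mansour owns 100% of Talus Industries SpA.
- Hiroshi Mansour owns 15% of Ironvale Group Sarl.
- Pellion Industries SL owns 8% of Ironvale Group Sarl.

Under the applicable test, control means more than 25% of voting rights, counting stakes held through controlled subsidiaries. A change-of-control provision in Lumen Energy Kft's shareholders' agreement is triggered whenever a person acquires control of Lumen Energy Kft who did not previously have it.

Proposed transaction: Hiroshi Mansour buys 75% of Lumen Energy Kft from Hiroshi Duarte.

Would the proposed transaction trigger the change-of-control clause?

Yes

The purchase adds only to Hiroshi Mansour's holdings (Hiroshi Duarte's stake shrinks), so Hiroshi Mansour is the only person who could newly come to control Lumen.
Hiroshi Mansour holds 100% of Talus, so Hiroshi Mansour controls Talus.
Hiroshi Mansour holds 45% of Tessera, so Hiroshi Mansour controls Tessera.
Talus holds 70% of Northlake, so Hiroshi Mansour controls Northlake.
Neither Hiroshi Mansour nor any entity Hiroshi Mansour controls holds any voting interest in Lumen.
So before the transaction, Hiroshi Mansour does not control Lumen.
After the purchase, Hiroshi Mansour holds 75% of Lumen directly, and Hiroshi Duarte's stake falls to 5%.
Hiroshi Mansour holds 75% of Lumen, so Hiroshi Mansour controls Lumen.
Hiroshi Mansour did not control Lumen before and does after, so the clause is triggered.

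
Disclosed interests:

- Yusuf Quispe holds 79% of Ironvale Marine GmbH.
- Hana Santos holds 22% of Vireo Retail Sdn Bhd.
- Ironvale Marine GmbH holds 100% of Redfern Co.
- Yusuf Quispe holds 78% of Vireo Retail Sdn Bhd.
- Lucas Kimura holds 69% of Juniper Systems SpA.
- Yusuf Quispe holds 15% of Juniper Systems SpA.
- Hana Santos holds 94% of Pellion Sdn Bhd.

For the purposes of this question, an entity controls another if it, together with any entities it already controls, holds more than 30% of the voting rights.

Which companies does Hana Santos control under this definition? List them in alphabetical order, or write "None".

Pellion Sdn Bhd

Hana holds 94% of Pellion, so Hana controls Pellion.
No other company's threshold is met.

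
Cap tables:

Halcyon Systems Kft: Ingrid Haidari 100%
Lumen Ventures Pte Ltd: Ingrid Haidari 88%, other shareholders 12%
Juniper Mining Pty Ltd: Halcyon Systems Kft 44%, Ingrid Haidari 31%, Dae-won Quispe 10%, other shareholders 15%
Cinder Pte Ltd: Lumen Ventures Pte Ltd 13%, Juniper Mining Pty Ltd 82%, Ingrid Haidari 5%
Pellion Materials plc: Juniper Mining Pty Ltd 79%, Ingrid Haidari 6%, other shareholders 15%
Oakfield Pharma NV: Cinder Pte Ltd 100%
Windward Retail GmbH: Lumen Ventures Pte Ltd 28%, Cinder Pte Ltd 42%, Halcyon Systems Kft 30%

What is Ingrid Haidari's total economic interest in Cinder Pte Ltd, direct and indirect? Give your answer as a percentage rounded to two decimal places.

Ingrid reaches Cinder along 4 paths.
Via Lumen: 88% × 13% = 11.44%.
Via Halcyon → Juniper: 100% × 44% × 82% = 36.08%.
Via Juniper: 31% × 82% = 25.42%.
Direct stake: 5% = 5%.
Total: 11.44% + 36.08% + 25.42% + 5% = 77.94%.

77.94%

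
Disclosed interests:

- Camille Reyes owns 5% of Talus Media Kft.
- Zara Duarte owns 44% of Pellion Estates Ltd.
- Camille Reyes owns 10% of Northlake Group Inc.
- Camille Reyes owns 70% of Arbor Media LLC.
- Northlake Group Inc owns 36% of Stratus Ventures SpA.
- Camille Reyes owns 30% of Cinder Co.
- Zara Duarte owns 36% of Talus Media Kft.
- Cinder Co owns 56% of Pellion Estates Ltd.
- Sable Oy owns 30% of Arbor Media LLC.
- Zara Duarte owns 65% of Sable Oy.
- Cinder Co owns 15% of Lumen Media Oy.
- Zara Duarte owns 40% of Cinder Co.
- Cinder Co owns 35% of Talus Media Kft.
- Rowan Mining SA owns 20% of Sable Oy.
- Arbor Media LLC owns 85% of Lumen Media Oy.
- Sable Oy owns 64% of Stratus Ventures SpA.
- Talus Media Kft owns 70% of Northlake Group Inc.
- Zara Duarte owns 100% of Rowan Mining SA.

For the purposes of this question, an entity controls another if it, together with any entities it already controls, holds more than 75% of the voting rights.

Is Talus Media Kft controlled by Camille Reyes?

Camille's largest direct stake is 70% in Arbor, which does not meet the threshold, so Camille controls no company.
In Talus, Camille's side holds only 5%, not > 75%.
So Camille does not control Talus.

No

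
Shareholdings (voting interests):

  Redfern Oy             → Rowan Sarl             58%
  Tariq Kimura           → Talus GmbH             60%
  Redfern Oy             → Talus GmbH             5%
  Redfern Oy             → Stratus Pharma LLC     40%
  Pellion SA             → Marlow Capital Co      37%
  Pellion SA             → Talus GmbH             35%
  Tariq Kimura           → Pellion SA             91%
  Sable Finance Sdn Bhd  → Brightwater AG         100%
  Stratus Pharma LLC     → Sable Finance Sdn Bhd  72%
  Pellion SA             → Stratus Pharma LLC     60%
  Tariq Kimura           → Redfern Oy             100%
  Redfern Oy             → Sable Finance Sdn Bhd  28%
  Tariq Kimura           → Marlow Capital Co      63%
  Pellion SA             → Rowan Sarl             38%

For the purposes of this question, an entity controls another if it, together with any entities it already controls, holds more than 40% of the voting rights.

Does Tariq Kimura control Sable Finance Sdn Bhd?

Yes

Tariq holds 100% of Redfern, so Tariq controls Redfern.
Tariq holds 91% of Pellion, so Tariq controls Pellion.
Pellion and Redfern together hold 60% + 40% = 100% of Stratus, so Tariq controls Stratus.
Stratus and Redfern together hold 72% + 28% = 100% of Sable, so Tariq controls Sable.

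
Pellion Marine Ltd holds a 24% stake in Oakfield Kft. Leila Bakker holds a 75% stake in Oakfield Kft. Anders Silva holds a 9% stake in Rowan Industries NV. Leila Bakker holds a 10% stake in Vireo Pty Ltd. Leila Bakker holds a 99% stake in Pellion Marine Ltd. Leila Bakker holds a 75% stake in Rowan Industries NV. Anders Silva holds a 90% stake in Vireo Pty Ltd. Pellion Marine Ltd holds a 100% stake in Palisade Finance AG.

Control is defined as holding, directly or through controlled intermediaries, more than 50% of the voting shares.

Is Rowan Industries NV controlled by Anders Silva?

Anders holds 90% of Vireo, so Anders controls Vireo.
In Rowan, Anders's side holds only 9%, not > 50%.
So Anders does not control Rowan.

No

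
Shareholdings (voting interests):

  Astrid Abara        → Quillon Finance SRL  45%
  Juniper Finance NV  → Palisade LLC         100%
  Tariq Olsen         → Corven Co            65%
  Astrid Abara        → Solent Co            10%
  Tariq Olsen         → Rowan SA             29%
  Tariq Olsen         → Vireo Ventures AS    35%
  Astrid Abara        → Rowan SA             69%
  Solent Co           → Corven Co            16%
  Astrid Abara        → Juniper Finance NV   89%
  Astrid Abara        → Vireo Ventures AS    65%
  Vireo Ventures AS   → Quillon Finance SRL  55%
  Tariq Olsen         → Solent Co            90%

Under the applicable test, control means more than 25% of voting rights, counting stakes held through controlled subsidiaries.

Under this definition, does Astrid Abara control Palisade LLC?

Astrid holds 89% of Juniper, so Astrid controls Juniper.
Juniper holds 100% of Palisade, so Astrid controls Palisade.

Yes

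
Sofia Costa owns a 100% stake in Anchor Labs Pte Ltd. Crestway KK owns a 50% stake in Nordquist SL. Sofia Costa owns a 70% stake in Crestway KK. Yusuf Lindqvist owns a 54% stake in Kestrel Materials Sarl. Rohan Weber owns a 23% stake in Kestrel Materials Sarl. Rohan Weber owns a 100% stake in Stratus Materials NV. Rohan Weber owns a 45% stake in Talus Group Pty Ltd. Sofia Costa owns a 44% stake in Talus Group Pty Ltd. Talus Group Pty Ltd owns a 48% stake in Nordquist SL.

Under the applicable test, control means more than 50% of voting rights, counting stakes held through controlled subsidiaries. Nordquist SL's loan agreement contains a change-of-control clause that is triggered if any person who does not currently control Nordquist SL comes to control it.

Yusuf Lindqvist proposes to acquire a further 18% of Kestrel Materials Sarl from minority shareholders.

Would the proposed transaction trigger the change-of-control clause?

The purchase changes only Yusuf's holdings, so Yusuf is the only person who could newly come to control Nordquist.
Yusuf holds 54% of Kestrel, so Yusuf controls Kestrel.
Neither Yusuf nor any entity Yusuf controls holds any voting interest in Nordquist.
So before the transaction, Yusuf does not control Nordquist.
After the purchase, Yusuf's direct stake in Kestrel rises to 54% + 18% = 72%.
Yusuf holds 72% of Kestrel, so Yusuf controls Kestrel.
After the transaction, neither Yusuf nor any entity Yusuf controls holds a voting interest in Nordquist, so Yusuf still does not control it.
No new person acquires control, so the clause is not triggered.

No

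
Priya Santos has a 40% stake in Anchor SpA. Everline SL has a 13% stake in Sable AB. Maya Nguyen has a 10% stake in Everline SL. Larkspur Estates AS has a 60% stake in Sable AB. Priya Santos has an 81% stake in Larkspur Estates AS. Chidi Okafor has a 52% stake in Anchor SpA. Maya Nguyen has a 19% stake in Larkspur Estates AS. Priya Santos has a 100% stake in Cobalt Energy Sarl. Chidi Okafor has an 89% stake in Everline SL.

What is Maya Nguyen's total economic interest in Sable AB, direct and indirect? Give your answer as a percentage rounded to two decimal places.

Maya reaches Sable along 2 paths.
Via Larkspur: 19% × 60% = 11.4%.
Via Everline: 10% × 13% = 1.3%.
Total: 11.4% + 1.3% = 12.7%.
Rounded: 12.70%.

12.70%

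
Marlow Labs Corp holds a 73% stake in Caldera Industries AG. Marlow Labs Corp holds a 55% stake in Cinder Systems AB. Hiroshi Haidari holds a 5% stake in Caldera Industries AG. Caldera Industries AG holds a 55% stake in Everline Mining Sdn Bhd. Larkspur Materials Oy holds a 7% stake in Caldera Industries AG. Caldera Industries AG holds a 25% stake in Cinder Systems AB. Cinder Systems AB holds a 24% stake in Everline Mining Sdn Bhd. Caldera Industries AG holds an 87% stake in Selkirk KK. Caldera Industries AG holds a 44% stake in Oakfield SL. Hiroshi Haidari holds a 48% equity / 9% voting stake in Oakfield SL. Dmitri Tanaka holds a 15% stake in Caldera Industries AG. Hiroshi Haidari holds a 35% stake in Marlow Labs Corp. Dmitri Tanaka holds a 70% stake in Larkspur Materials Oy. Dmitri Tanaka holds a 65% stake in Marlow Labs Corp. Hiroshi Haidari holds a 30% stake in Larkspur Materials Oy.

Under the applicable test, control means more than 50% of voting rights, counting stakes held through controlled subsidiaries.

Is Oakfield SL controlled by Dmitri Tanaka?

No

Dmitri holds 65% of Marlow, so Dmitri controls Marlow.
Dmitri holds 70% of Larkspur, so Dmitri controls Larkspur.
Marlow and Dmitri and Larkspur together hold 73% + 15% + 7% = 95% of Caldera, so Dmitri controls Caldera.
Marlow and Caldera together hold 55% + 25% = 80% of Cinder, so Dmitri controls Cinder.
Caldera holds 87% of Selkirk, so Dmitri controls Selkirk.
Cinder and Caldera together hold 24% + 55% = 79% of Everline, so Dmitri controls Everline.
In Oakfield, Dmitri's side holds only 44%, not > 50%.
So Dmitri does not control Oakfield.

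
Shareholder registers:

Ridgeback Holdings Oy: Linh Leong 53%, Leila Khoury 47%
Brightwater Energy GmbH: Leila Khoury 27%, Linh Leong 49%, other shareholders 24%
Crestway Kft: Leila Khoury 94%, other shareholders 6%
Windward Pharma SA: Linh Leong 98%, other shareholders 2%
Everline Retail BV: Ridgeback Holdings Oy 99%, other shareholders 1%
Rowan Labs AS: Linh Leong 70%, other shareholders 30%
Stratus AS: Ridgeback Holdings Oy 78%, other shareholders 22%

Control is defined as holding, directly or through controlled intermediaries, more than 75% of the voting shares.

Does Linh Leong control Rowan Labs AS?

No

Linh holds 98% of Windward, so Linh controls Windward.
In Rowan, Linh's side holds only 70%, not > 75%.
So Linh does not control Rowan.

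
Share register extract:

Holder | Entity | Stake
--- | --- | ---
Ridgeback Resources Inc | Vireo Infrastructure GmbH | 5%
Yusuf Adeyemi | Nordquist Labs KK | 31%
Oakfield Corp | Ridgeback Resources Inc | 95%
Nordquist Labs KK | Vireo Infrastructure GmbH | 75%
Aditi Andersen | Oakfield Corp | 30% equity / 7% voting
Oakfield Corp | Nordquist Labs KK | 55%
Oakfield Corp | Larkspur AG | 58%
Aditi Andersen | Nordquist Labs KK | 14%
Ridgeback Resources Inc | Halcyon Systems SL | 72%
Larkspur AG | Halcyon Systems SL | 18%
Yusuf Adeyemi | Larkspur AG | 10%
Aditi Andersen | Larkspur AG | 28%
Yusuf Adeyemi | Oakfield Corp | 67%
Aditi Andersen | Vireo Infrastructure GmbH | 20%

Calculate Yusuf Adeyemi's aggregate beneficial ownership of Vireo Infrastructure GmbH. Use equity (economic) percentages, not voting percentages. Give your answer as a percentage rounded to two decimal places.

54.07%

Yusuf reaches Vireo along 3 paths.
Via Oakfield → Nordquist: 67% × 55% × 75% = 27.6375%.
Via Nordquist: 31% × 75% = 23.25%.
Via Oakfield → Ridgeback: 67% × 95% × 5% = 3.1825%.
Total: 27.6375% + 23.25% + 3.1825% = 54.07%.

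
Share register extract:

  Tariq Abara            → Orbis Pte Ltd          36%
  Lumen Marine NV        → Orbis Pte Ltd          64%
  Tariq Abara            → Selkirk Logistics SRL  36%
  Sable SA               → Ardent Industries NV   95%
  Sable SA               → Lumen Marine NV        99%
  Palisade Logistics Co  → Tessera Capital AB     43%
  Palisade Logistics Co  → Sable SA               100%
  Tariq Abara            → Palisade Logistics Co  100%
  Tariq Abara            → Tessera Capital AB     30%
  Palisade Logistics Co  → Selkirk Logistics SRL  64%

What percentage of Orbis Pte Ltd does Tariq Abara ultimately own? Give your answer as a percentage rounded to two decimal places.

99.36%

Tariq reaches Orbis along 2 paths.
Via Palisade → Sable → Lumen: 100% × 100% × 99% × 64% = 63.36%.
Direct stake: 36% = 36%.
Total: 63.36% + 36% = 99.36%.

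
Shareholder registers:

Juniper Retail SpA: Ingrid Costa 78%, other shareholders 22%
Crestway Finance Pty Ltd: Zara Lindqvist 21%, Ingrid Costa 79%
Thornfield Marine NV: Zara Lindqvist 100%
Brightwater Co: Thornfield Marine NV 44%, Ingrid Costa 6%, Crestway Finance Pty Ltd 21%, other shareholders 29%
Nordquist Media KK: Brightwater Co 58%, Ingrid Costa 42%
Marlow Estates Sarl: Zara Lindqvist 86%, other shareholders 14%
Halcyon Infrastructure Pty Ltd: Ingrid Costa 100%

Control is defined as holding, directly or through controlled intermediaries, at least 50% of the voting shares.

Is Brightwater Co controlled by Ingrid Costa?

Ingrid holds 78% of Juniper, so Ingrid controls Juniper.
Ingrid holds 79% of Crestway, so Ingrid controls Crestway.
Ingrid holds 100% of Halcyon, so Ingrid controls Halcyon.
In Brightwater, Ingrid's side holds only 6% + 21% = 27%, not ≥ 50%.
So Ingrid does not control Brightwater.

No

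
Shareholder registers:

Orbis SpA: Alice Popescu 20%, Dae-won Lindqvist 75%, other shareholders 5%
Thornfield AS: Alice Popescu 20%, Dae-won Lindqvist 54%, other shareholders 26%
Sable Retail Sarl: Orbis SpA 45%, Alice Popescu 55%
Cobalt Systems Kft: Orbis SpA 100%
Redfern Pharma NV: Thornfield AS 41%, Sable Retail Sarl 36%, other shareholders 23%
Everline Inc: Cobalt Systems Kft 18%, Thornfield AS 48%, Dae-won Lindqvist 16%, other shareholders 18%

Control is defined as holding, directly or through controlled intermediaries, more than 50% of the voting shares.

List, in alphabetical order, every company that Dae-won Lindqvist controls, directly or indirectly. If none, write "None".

Dae-won holds 75% of Orbis, so Dae-won controls Orbis.
Dae-won holds 54% of Thornfield, so Dae-won controls Thornfield.
Orbis holds 100% of Cobalt, so Dae-won controls Cobalt.
Cobalt and Thornfield and Dae-won together hold 18% + 48% + 16% = 82% of Everline, so Dae-won controls Everline.
No other company's threshold is met.

Cobalt Systems Kft, Everline Inc, Orbis SpA, Thornfield AS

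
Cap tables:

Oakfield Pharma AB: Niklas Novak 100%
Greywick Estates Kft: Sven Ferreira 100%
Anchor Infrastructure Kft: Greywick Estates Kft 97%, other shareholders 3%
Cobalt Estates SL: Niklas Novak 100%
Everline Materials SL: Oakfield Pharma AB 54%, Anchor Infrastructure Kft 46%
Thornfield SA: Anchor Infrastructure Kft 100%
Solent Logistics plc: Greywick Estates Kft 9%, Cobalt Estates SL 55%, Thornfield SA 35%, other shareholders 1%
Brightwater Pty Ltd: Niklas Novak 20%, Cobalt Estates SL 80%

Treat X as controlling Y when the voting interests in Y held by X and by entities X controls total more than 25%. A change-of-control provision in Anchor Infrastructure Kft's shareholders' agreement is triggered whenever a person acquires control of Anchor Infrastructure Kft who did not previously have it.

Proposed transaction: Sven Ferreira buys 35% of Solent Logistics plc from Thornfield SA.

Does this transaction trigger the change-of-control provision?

The purchase adds only to Sven's holdings (Thornfield's stake shrinks), so Sven is the only person who could newly come to control Anchor.
Sven holds 100% of Greywick, so Sven controls Greywick.
Greywick holds 97% of Anchor, so Sven controls Anchor.
So Sven already controls Anchor before the transaction.
After the purchase, Sven holds 35% of Solent directly, and Thornfield's stake falls to 0%.
Sven controlled Anchor already, so this is not a new person acquiring control; every other person's position is unchanged or reduced.
No new person acquires control, so the clause is not triggered.

No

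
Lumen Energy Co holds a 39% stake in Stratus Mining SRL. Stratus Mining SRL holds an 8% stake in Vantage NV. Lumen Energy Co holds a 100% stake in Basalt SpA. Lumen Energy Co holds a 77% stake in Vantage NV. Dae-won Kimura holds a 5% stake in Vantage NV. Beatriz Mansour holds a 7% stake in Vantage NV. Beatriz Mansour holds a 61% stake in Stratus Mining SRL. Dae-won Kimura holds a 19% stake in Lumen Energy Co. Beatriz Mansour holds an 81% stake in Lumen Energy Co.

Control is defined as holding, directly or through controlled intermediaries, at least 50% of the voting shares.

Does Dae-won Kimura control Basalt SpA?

Dae-won's largest direct stake is 19% in Lumen, which does not meet the threshold, so Dae-won controls no company.
Neither Dae-won nor any entity Dae-won controls holds any voting interest in Basalt.
So Dae-won does not control Basalt.

No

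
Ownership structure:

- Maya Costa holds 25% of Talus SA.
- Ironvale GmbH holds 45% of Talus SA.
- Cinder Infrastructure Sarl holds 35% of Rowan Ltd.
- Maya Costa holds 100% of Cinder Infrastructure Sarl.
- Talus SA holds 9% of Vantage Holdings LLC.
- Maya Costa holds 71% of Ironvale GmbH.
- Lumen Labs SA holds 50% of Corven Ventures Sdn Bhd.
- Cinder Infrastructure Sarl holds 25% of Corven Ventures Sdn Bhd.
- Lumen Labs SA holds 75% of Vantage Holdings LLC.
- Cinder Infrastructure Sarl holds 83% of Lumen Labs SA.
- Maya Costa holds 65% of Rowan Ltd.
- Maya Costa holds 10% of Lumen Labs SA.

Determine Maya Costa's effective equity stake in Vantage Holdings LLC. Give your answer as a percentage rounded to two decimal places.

74.88%

Maya reaches Vantage along 4 paths.
Via Talus: 25% × 9% = 2.25%.
Via Ironvale → Talus: 71% × 45% × 9% = 2.8755%.
Via Cinder → Lumen: 100% × 83% × 75% = 62.25%.
Via Lumen: 10% × 75% = 7.5%.
Total: 2.25% + 2.8755% + 62.25% + 7.5% = 74.8755%.
Rounded: 74.88%.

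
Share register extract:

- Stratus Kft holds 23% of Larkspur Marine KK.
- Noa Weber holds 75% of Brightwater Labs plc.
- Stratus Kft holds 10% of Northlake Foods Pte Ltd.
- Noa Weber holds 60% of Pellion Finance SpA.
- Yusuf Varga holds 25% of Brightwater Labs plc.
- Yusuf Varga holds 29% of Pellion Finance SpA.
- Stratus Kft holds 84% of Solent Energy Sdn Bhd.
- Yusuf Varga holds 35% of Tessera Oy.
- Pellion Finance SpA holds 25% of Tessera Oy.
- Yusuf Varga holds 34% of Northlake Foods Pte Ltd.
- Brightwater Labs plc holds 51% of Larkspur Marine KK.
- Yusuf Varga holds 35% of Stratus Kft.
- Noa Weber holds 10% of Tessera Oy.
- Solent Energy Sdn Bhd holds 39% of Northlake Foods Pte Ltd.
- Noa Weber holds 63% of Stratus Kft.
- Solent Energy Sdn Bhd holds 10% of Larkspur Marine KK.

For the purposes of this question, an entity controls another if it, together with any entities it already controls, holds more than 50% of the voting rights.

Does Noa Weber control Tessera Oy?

Noa holds 63% of Stratus, so Noa controls Stratus.
Noa holds 60% of Pellion, so Noa controls Pellion.
Noa holds 75% of Brightwater, so Noa controls Brightwater.
Stratus holds 84% of Solent, so Noa controls Solent.
Solent and Stratus and Brightwater together hold 10% + 23% + 51% = 84% of Larkspur, so Noa controls Larkspur.
In Tessera, Noa's side holds only 10% + 25% = 35%, not > 50%.
So Noa does not control Tessera.

No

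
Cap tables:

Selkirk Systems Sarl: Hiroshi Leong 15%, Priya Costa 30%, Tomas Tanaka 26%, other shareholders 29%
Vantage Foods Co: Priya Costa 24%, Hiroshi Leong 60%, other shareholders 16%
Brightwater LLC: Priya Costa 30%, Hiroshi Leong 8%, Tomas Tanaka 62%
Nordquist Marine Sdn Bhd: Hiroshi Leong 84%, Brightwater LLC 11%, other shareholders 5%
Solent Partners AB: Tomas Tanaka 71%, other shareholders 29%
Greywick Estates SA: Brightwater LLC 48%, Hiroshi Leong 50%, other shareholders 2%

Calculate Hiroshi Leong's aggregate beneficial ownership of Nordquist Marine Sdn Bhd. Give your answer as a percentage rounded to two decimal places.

Hiroshi reaches Nordquist along 2 paths.
Direct stake: 84% = 84%.
Via Brightwater: 8% × 11% = 0.88%.
Total: 84% + 0.88% = 84.88%.

84.88%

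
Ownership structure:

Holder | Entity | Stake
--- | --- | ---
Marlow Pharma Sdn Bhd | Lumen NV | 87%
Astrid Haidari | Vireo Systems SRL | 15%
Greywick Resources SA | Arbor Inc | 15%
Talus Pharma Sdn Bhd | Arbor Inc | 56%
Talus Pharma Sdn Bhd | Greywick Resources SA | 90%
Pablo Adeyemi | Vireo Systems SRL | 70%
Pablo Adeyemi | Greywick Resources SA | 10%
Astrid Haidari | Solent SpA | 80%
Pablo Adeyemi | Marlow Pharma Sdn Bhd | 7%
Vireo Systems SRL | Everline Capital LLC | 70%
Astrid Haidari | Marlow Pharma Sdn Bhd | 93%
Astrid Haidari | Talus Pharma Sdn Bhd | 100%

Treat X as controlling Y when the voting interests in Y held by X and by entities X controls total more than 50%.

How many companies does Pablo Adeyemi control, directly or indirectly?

Pablo holds 70% of Vireo, so Pablo controls Vireo.
Vireo holds 70% of Everline, so Pablo controls Everline.
No other company's threshold is met.
Pablo controls 2 companies.

2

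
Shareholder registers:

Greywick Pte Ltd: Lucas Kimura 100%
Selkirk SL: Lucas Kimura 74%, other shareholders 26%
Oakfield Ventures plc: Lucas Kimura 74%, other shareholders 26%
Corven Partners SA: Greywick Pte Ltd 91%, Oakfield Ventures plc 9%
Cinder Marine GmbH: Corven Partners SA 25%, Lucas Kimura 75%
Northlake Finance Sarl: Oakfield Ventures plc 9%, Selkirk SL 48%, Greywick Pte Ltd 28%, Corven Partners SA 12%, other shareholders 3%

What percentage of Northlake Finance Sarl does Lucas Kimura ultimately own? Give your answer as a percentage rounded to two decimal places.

Lucas reaches Northlake along 5 paths.
Via Oakfield: 74% × 9% = 6.66%.
Via Selkirk: 74% × 48% = 35.52%.
Via Greywick: 100% × 28% = 28%.
Via Greywick → Corven: 100% × 91% × 12% = 10.92%.
Via Oakfield → Corven: 74% × 9% × 12% = 0.7992%.
Total: 6.66% + 35.52% + 28% + 10.92% + 0.7992% = 81.8992%.
Rounded: 81.90%.

81.90%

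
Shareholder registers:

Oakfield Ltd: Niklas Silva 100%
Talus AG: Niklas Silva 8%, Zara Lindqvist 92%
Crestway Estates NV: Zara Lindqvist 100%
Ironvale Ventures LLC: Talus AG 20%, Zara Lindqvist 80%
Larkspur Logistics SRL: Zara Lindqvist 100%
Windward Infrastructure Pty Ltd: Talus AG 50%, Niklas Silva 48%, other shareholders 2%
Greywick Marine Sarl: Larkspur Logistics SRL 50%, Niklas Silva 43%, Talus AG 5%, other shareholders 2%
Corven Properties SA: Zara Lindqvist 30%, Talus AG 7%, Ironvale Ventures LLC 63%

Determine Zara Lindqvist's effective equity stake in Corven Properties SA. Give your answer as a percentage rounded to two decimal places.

98.43%

Zara reaches Corven along 4 paths.
Direct stake: 30% = 30%.
Via Talus: 92% × 7% = 6.44%.
Via Talus → Ironvale: 92% × 20% × 63% = 11.592%.
Via Ironvale: 80% × 63% = 50.4%.
Total: 30% + 6.44% + 11.592% + 50.4% = 98.432%.
Rounded: 98.43%.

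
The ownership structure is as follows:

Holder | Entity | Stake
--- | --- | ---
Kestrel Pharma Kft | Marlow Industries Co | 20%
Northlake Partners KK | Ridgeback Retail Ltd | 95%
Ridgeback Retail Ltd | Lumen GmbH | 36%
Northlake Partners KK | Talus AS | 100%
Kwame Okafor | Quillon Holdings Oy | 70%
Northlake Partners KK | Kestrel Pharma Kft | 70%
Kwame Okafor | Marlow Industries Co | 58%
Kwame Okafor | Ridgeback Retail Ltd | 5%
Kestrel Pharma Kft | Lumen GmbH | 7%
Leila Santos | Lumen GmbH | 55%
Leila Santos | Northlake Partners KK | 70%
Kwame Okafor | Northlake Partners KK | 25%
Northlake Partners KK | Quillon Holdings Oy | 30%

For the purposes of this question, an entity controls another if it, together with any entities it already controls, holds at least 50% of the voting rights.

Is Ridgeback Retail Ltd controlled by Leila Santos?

Leila holds 70% of Northlake, so Leila controls Northlake.
Northlake holds 95% of Ridgeback, so Leila controls Ridgeback.

Yes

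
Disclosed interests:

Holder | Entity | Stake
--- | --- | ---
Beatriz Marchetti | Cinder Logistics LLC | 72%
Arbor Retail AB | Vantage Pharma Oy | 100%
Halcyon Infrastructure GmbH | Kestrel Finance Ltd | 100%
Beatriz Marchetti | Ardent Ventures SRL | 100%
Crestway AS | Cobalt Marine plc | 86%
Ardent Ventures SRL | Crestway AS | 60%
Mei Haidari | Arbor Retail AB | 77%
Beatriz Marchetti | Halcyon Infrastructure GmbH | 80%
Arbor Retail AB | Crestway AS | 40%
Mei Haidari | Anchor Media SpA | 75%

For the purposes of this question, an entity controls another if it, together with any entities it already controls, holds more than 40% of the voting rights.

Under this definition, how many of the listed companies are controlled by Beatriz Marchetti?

6

Beatriz holds 100% of Ardent, so Beatriz controls Ardent.
Beatriz holds 72% of Cinder, so Beatriz controls Cinder.
Beatriz holds 80% of Halcyon, so Beatriz controls Halcyon.
Halcyon holds 100% of Kestrel, so Beatriz controls Kestrel.
Ardent holds 60% of Crestway, so Beatriz controls Crestway.
Crestway holds 86% of Cobalt, so Beatriz controls Cobalt.
No other company's threshold is met.
Beatriz controls 6 companies.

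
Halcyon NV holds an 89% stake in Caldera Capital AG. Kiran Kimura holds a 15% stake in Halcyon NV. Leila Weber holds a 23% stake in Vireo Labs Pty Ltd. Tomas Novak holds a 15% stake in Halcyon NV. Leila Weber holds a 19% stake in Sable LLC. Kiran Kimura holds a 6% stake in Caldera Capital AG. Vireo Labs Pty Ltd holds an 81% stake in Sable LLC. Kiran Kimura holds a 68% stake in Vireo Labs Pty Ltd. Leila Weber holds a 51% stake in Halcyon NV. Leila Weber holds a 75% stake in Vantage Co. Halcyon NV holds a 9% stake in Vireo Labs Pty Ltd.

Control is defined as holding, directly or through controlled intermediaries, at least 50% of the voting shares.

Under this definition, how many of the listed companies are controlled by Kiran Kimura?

Kiran holds 68% of Vireo, so Kiran controls Vireo.
Vireo holds 81% of Sable, so Kiran controls Sable.
No other company's threshold is met.
Kiran controls 2 companies.

2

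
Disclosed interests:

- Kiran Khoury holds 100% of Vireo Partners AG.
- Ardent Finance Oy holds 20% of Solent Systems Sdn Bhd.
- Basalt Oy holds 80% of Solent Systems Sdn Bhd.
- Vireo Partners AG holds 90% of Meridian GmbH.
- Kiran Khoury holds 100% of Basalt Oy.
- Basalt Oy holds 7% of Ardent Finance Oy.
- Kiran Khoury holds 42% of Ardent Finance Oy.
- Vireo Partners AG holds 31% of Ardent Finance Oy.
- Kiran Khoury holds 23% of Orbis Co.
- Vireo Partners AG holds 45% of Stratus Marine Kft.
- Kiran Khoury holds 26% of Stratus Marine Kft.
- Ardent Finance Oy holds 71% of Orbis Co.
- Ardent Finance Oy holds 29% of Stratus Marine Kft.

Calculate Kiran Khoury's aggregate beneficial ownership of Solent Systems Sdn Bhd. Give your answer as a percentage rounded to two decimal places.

Kiran reaches Solent along 4 paths.
Via Basalt → Ardent: 100% × 7% × 20% = 1.4%.
Via Vireo → Ardent: 100% × 31% × 20% = 6.2%.
Via Ardent: 42% × 20% = 8.4%.
Via Basalt: 100% × 80% = 80%.
Total: 1.4% + 6.2% + 8.4% + 80% = 96%.
Rounded: 96.00%.

96.00%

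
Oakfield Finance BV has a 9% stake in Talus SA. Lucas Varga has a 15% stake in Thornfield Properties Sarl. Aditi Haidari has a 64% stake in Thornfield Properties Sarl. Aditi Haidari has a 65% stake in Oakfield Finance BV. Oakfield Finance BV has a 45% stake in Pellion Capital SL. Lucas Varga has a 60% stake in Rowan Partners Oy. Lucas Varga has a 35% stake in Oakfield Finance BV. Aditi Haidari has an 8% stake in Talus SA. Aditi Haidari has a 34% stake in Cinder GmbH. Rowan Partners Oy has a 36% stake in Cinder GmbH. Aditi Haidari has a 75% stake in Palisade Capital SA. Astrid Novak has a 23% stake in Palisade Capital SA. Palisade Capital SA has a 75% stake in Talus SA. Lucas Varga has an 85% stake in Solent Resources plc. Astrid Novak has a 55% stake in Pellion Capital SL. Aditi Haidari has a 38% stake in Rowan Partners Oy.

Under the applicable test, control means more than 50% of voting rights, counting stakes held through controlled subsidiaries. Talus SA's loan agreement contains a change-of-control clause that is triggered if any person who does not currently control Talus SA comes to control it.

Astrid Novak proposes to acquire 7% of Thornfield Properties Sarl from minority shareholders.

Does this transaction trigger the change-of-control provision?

No

The purchase changes only Astrid's holdings, so Astrid is the only person who could newly come to control Talus.
Astrid holds 55% of Pellion, so Astrid controls Pellion.
Neither Astrid nor any entity Astrid controls holds any voting interest in Talus.
So before the transaction, Astrid does not control Talus.
After the purchase, Astrid holds 7% of Thornfield directly.
Astrid's side now holds 7% of Thornfield, not > 50%, so Astrid still does not control Thornfield.
After the transaction, neither Astrid nor any entity Astrid controls holds a voting interest in Talus, so Astrid still does not control it.
No new person acquires control, so the clause is not triggered.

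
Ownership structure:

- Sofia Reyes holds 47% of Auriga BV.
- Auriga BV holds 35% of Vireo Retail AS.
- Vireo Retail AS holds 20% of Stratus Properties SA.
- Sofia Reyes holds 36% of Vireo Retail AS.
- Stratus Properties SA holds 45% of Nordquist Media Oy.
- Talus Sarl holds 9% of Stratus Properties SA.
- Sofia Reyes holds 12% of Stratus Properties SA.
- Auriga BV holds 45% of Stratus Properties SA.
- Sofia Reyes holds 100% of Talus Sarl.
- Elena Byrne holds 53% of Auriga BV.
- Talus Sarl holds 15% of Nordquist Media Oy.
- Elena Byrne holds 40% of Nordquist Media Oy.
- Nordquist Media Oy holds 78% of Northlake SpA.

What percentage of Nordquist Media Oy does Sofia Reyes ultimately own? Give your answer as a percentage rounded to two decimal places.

Sofia reaches Nordquist along 6 paths.
Via Talus: 100% × 15% = 15%.
Via Vireo → Stratus: 36% × 20% × 45% = 3.24%.
Via Auriga → Vireo → Stratus: 47% × 35% × 20% × 45% = 1.4805%.
Via Stratus: 12% × 45% = 5.4%.
Via Auriga → Stratus: 47% × 45% × 45% = 9.5175%.
Via Talus → Stratus: 100% × 9% × 45% = 4.05%.
Total: 15% + 3.24% + 1.4805% + 5.4% + 9.5175% + 4.05% = 38.688%.
Rounded: 38.69%.

38.69%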